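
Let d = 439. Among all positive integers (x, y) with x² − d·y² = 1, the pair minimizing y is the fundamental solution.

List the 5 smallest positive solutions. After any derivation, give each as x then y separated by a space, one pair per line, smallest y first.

[20; 1,19,1,40] for √439; ℓ=4 ⇒ convergent index 3
a_0=20:  p_0=20·1+0=20,  q_0=20·0+1=1
a_1=1:  p_1=1·20+1=21,  q_1=1·1+0=1
a_2=19:  p_2=19·21+20=419,  q_2=19·1+1=20
a_3=1:  p_3=1·419+21=440,  q_3=1·20+1=21
→ (440, 21).  Check: 440²=193600, 439·21²=193599, difference 1.
k=2:  x_2 = 440·440+439·21·21 = 387199,  y_2 = 440·21+21·440 = 18480
k=3:  x_3 = 440·387199+439·21·18480 = 340734680,  y_3 = 440·18480+21·387199 = 16262379
k=4:  x_4 = 440·340734680+439·21·16262379 = 299846131201,  y_4 = 440·16262379+21·340734680 = 14310875040
k=5:  x_5 = 440·299846131201+439·21·14310875040 = 263864254722200,  y_5 = 440·14310875040+21·299846131201 = 12593553772821

440 21
387199 18480
340734680 16262379
299846131201 14310875040
263864254722200 12593553772821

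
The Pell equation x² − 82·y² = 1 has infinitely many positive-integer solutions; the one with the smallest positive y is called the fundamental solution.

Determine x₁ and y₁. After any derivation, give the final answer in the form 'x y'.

√82 → a₀=9, period (18); ℓ=1 odd so k=1
a_0=9:  p_0=9·1+0=9,  q_0=9·0+1=1
a_1=18:  p_1=18·9+1=163,  q_1=18·1+0=18
fundamental: x₁=163, y₁=18  (since 26569 − 82·324 = 1)

163 18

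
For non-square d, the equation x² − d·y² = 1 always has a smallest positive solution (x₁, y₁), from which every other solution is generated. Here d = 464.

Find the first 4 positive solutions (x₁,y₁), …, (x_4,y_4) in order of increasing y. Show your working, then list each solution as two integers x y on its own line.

√464 → a₀=21, period (1,1,5,1,1,1,5,1,1,42); ℓ=10 even so k=9
k=0  a_k=21  p_k/q_k = 21/1
k=1  a_k=1  p_k/q_k = 22/1
k=2  a_k=1  p_k/q_k = 43/2
k=3  a_k=5  p_k/q_k = 237/11
k=4  a_k=1  p_k/q_k = 280/13
k=5  a_k=1  p_k/q_k = 517/24
k=6  a_k=1  p_k/q_k = 797/37
k=7  a_k=5  p_k/q_k = 4502/209
k=8  a_k=1  p_k/q_k = 5299/246
k=9  a_k=1  p_k/q_k = 9801/455
fundamental: x₁=9801, y₁=455  (since 96059601 − 464·207025 = 1)
(9801+455√464)^2 = 192119201 + 8918910√464
(9801+455√464)^3 = 3765920568201 + 174828473365√464
(9801+455√464)^4 = 73819574785756801 + 3426987725981820√464

9801 455
192119201 8918910
3765920568201 174828473365
73819574785756801 3426987725981820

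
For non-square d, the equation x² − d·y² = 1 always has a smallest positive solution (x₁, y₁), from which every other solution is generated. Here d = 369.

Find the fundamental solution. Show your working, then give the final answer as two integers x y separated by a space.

√369 = [19; 4,1,3,2,7,4,7,2,3,1,4,38, …], period ℓ=12 (even) → k=11
i=0: a=19 ⇒ p=19, q=1
i=1: a=4 ⇒ p=77, q=4
i=2: a=1 ⇒ p=96, q=5
…
i=4: a=2 ⇒ p=826, q=43
i=5: a=7 ⇒ p=6147, q=320
i=6: a=4 ⇒ p=25414, q=1323
…
i=8: a=2 ⇒ p=393504, q=20485
i=9: a=3 ⇒ p=1364557, q=71036
i=10: a=1 ⇒ p=1758061, q=91521
i=11: a=4 ⇒ p=8396801, q=437120
fundamental: x₁=8396801, y₁=437120  (since 70506267033601 − 369·191073894400 = 1)

8396801 437120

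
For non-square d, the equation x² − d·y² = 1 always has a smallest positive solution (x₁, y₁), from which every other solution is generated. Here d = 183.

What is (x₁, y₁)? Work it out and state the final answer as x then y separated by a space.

487 36

d=183: √d = [13; 1,1,8,1,1,26] (ℓ=6, even), read p_5/q_5
i=0: a=13 ⇒ p=13, q=1
…
i=2: a=1 ⇒ p=27, q=2
…
i=4: a=1 ⇒ p=257, q=19
i=5: a=1 ⇒ p=487, q=36
(x₁, y₁) = (487, 36);  487² − 183·36² = 1 ✓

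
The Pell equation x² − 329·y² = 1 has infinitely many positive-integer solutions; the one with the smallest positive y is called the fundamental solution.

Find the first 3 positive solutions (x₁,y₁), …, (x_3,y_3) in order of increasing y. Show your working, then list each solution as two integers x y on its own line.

2376415 131016
11294696504449 622696775280
53681772387237964255 2959571914453911384

√329 → a₀=18, period (7,4,2,1,1,4,1,1,2,4,7,36); ℓ=12 even so k=11
a_0=18:  p_0=18·1+0=18,  q_0=18·0+1=1
…
a_3=2:  p_3=2·526+127=1179,  q_3=2·29+7=65
…
a_6=4:  p_6=4·2884+1705=13241,  q_6=4·159+94=730
…
a_10=4:  p_10=4·74857+29366=328794,  q_10=4·4127+1619=18127
a_11=7:  p_11=7·328794+74857=2376415,  q_11=7·18127+4127=131016
→ (2376415, 131016).  Check: 2376415²=5647348252225, 329·131016²=5647348252224, difference 1.
k=2:  x_2 = 2376415·2376415+329·131016·131016 = 11294696504449,  y_2 = 2376415·131016+131016·2376415 = 622696775280
k=3:  x_3 = 2376415·11294696504449+329·131016·622696775280 = 53681772387237964255,  y_3 = 2376415·622696775280+131016·11294696504449 = 2959571914453911384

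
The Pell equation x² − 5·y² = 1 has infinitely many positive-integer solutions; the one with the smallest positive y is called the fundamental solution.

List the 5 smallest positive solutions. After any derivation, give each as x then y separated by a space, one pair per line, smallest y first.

√5 → a₀=2, period (4); ℓ=1 odd so k=1
a_0=2:  p_0=2·1+0=2,  q_0=2·0+1=1
a_1=4:  p_1=4·2+1=9,  q_1=4·1+0=4
→ (9, 4).  Check: 9²=81, 5·4²=80, difference 1.
k=2:  x_2 = 9·9+5·4·4 = 161,  y_2 = 9·4+4·9 = 72
k=3:  x_3 = 9·161+5·4·72 = 2889,  y_3 = 9·72+4·161 = 1292
k=4:  x_4 = 9·2889+5·4·1292 = 51841,  y_4 = 9·1292+4·2889 = 23184
k=5:  x_5 = 9·51841+5·4·23184 = 930249,  y_5 = 9·23184+4·51841 = 416020

9 4
161 72
2889 1292
51841 23184
930249 416020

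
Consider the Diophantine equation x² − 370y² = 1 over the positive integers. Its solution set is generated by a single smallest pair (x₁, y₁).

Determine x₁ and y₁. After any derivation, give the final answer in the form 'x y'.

213859 11118

[19; 4,4,38] for √370; ℓ=3 ⇒ convergent index 5
k=0  a_k=19  p_k/q_k = 19/1
k=1  a_k=4  p_k/q_k = 77/4
k=2  a_k=4  p_k/q_k = 327/17
k=3  a_k=38  p_k/q_k = 12503/650
k=4  a_k=4  p_k/q_k = 50339/2617
k=5  a_k=4  p_k/q_k = 213859/11118
fundamental: x₁=213859, y₁=11118  (since 45735671881 − 370·123609924 = 1)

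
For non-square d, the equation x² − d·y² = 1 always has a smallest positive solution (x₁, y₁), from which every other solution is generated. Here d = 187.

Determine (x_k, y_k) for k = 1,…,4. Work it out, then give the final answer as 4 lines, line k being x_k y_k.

1682 123
5658247 413772
19034341226 1391928885
64031518226017 4682448355368

√187 = [13; 1,2,13,2,1,26, …], period ℓ=6 (even) → k=5
step 0: (13, 1)  from 13·(1,0) + (0,1)
step 1: (14, 1)  from 1·(13,1) + (1,0)
step 2: (41, 3)  from 2·(14,1) + (13,1)
…
step 4: (1135, 83)  from 2·(547,40) + (41,3)
step 5: (1682, 123)  from 1·(1135,83) + (547,40)
(x₁, y₁) = (1682, 123);  1682² − 187·123² = 1 ✓
(x_2, y_2) = (1682·1682 + 187·123·123, 1682·123 + 123·1682) = (5658247, 413772)
(x_3, y_3) = (1682·5658247 + 187·123·413772, 1682·413772 + 123·5658247) = (19034341226, 1391928885)
(x_4, y_4) = (1682·19034341226 + 187·123·1391928885, 1682·1391928885 + 123·19034341226) = (64031518226017, 4682448355368)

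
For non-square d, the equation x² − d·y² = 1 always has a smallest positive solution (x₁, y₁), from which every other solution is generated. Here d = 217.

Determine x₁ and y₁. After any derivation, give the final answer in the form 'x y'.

3844063 260952

√217 = [14; 1,2,1,2,1,…,2,1,28, …], period ℓ=16 (even) → k=15
step 0: (14, 1)  from 14·(1,0) + (0,1)
step 1: (15, 1)  from 1·(14,1) + (1,0)
step 2: (44, 3)  from 2·(15,1) + (14,1)
step 3: (59, 4)  from 1·(44,3) + (15,1)
step 4: (162, 11)  from 2·(59,4) + (44,3)
step 5: (221, 15)  from 1·(162,11) + (59,4)
step 6: (383, 26)  from 1·(221,15) + (162,11)
step 7: (3668, 249)  from 9·(383,26) + (221,15)
…
step 11: (293381, 19916)  from 1·(154218,10469) + (139163,9447)
step 12: (740980, 50301)  from 2·(293381,19916) + (154218,10469)
step 13: (1034361, 70217)  from 1·(740980,50301) + (293381,19916)
step 14: (2809702, 190735)  from 2·(1034361,70217) + (740980,50301)
step 15: (3844063, 260952)  from 1·(2809702,190735) + (1034361,70217)
fundamental: x₁=3844063, y₁=260952  (since 14776820347969 − 217·68095946304 = 1)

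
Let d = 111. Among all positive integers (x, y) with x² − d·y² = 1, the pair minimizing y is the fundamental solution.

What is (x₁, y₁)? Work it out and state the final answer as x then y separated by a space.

295 28

√111 → a₀=10, period (1,1,6,1,1,20); ℓ=6 even so k=5
k=0  a_k=10  p_k/q_k = 10/1
…
k=2  a_k=1  p_k/q_k = 21/2
…
k=4  a_k=1  p_k/q_k = 158/15
k=5  a_k=1  p_k/q_k = 295/28
(x₁, y₁) = (295, 28);  295² − 111·28² = 1 ✓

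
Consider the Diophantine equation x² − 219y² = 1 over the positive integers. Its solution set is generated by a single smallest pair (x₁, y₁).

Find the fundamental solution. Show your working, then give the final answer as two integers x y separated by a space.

√219 = [14; 1,3,1,28, …], period ℓ=4 (even) → k=3
i=0: a=14 ⇒ p=14, q=1
i=1: a=1 ⇒ p=15, q=1
i=2: a=3 ⇒ p=59, q=4
i=3: a=1 ⇒ p=74, q=5
(x₁, y₁) = (74, 5);  74² − 219·5² = 1 ✓

74 5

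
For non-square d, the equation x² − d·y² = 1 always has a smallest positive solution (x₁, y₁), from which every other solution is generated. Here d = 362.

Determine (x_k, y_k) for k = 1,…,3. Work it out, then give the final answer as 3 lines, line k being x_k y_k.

√362 → a₀=19, period (38); ℓ=1 odd so k=1
k=0  a_k=19  p_k/q_k = 19/1
k=1  a_k=38  p_k/q_k = 723/38
(x₁, y₁) = (723, 38);  723² − 362·38² = 1 ✓
k=2:  x_2 = 723·723+362·38·38 = 1045457,  y_2 = 723·38+38·723 = 54948
k=3:  x_3 = 723·1045457+362·38·54948 = 1511730099,  y_3 = 723·54948+38·1045457 = 79454770

723 38
1045457 54948
1511730099 79454770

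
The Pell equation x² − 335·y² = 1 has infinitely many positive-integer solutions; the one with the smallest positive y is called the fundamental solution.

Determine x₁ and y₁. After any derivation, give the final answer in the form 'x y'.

604 33

d=335: √d = [18; 3,3,3,36] (ℓ=4, even), read p_3/q_3
a_0=18:  p_0=18·1+0=18,  q_0=18·0+1=1
a_1=3:  p_1=3·18+1=55,  q_1=3·1+0=3
a_2=3:  p_2=3·55+18=183,  q_2=3·3+1=10
a_3=3:  p_3=3·183+55=604,  q_3=3·10+3=33
(x₁, y₁) = (604, 33);  604² − 335·33² = 1 ✓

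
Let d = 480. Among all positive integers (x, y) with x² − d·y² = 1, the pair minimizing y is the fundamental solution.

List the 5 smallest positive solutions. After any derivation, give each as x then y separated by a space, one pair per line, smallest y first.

√480 → a₀=21, period (1,9,1,42); ℓ=4 even so k=3
i=0: a=21 ⇒ p=21, q=1
i=1: a=1 ⇒ p=22, q=1
i=2: a=9 ⇒ p=219, q=10
i=3: a=1 ⇒ p=241, q=11
fundamental: x₁=241, y₁=11  (since 58081 − 480·121 = 1)
k=2:  x_2 = 241·241+480·11·11 = 116161,  y_2 = 241·11+11·241 = 5302
k=3:  x_3 = 241·116161+480·11·5302 = 55989361,  y_3 = 241·5302+11·116161 = 2555553
k=4:  x_4 = 241·55989361+480·11·2555553 = 26986755841,  y_4 = 241·2555553+11·55989361 = 1231771244
k=5:  x_5 = 241·26986755841+480·11·1231771244 = 13007560326001,  y_5 = 241·1231771244+11·26986755841 = 593711184055

241 11
116161 5302
55989361 2555553
26986755841 1231771244
13007560326001 593711184055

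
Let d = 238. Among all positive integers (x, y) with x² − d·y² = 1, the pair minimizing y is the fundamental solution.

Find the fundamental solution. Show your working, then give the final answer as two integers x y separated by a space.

d=238: √d = [15; 2,2,1,14,1,2,2,30] (ℓ=8, even), read p_7/q_7
i=0: a=15 ⇒ p=15, q=1
i=1: a=2 ⇒ p=31, q=2
i=2: a=2 ⇒ p=77, q=5
…
i=4: a=14 ⇒ p=1589, q=103
i=5: a=1 ⇒ p=1697, q=110
i=6: a=2 ⇒ p=4983, q=323
i=7: a=2 ⇒ p=11663, q=756
fundamental: x₁=11663, y₁=756  (since 136025569 − 238·571536 = 1)

11663 756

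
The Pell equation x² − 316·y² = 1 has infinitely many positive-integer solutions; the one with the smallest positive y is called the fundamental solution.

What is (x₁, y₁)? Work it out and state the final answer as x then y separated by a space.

12799 720

√316 → a₀=17, period (1,3,2,8,2,3,1,34); ℓ=8 even so k=7
i=0: a=17 ⇒ p=17, q=1
…
i=5: a=2 ⇒ p=2862, q=161
i=6: a=3 ⇒ p=9937, q=559
i=7: a=1 ⇒ p=12799, q=720
fundamental: x₁=12799, y₁=720  (since 163814401 − 316·518400 = 1)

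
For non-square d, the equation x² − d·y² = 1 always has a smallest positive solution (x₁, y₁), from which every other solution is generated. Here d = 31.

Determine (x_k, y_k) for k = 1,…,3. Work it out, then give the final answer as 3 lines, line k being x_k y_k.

√31 → a₀=5, period (1,1,3,5,3,1,1,10); ℓ=8 even so k=7
i=0: a=5 ⇒ p=5, q=1
i=1: a=1 ⇒ p=6, q=1
…
i=6: a=1 ⇒ p=863, q=155
i=7: a=1 ⇒ p=1520, q=273
fundamental: x₁=1520, y₁=273  (since 2310400 − 31·74529 = 1)
(1520+273√31)^2 = 4620799 + 829920√31
(1520+273√31)^3 = 14047227440 + 2522956527√31

1520 273
4620799 829920
14047227440 2522956527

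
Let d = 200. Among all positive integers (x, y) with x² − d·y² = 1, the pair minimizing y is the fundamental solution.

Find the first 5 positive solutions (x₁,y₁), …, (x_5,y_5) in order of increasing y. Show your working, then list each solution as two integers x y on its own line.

d=200: √d = [14; 7,28] (ℓ=2, even), read p_1/q_1
i=0: a=14 ⇒ p=14, q=1
i=1: a=7 ⇒ p=99, q=7
(x₁, y₁) = (99, 7);  99² − 200·7² = 1 ✓
(99+7√200)^2 = 19601 + 1386√200
(99+7√200)^3 = 3880899 + 274421√200
(99+7√200)^4 = 768398401 + 54333972√200
(99+7√200)^5 = 152139002499 + 10757852035√200

99 7
19601 1386
3880899 274421
768398401 54333972
152139002499 10757852035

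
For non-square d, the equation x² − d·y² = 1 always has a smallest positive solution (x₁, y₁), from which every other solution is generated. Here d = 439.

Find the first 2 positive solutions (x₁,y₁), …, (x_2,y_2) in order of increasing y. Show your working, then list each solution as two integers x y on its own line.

[20; 1,19,1,40] for √439; ℓ=4 ⇒ convergent index 3
a_0=20:  p_0=20·1+0=20,  q_0=20·0+1=1
a_1=1:  p_1=1·20+1=21,  q_1=1·1+0=1
a_2=19:  p_2=19·21+20=419,  q_2=19·1+1=20
a_3=1:  p_3=1·419+21=440,  q_3=1·20+1=21
fundamental: x₁=440, y₁=21  (since 193600 − 439·441 = 1)
(x_2, y_2) = (440·440 + 439·21·21, 440·21 + 21·440) = (387199, 18480)

440 21
387199 18480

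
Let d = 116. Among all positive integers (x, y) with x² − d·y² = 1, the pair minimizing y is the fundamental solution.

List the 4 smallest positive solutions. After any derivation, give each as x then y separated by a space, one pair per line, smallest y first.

9801 910
192119201 17837820
3765920568201 349656946730
73819574785756801 6853975451963640

√116 → a₀=10, period (1,3,2,1,4,1,2,3,1,20); ℓ=10 even so k=9
step 0: (10, 1)  from 10·(1,0) + (0,1)
step 1: (11, 1)  from 1·(10,1) + (1,0)
step 2: (43, 4)  from 3·(11,1) + (10,1)
…
step 4: (140, 13)  from 1·(97,9) + (43,4)
…
step 8: (7550, 701)  from 3·(2251,209) + (797,74)
step 9: (9801, 910)  from 1·(7550,701) + (2251,209)
(x₁, y₁) = (9801, 910);  9801² − 116·910² = 1 ✓
n=2: (9801,910)∘(9801,910) = (9801·9801+116·910·910, 9801·910+910·9801) = (192119201,17837820)
n=3: (192119201,17837820)∘(9801,910) = (9801·192119201+116·910·17837820, 9801·17837820+910·192119201) = (3765920568201,349656946730)
n=4: (3765920568201,349656946730)∘(9801,910) = (9801·3765920568201+116·910·349656946730, 9801·349656946730+910·3765920568201) = (73819574785756801,6853975451963640)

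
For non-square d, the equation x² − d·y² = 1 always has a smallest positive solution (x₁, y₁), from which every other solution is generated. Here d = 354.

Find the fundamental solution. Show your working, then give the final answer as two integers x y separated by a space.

[18; 1,4,2,2,18,2,2,4,1,36] for √354; ℓ=10 ⇒ convergent index 9
k=0  a_k=18  p_k/q_k = 18/1
k=1  a_k=1  p_k/q_k = 19/1
…
k=3  a_k=2  p_k/q_k = 207/11
…
k=5  a_k=18  p_k/q_k = 9351/497
k=6  a_k=2  p_k/q_k = 19210/1021
k=7  a_k=2  p_k/q_k = 47771/2539
k=8  a_k=4  p_k/q_k = 210294/11177
k=9  a_k=1  p_k/q_k = 258065/13716
(x₁, y₁) = (258065, 13716);  258065² − 354·13716² = 1 ✓

258065 13716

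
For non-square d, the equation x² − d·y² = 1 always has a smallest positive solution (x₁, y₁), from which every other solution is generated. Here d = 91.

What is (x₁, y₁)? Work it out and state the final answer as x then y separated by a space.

1574 165

√91 = [9; 1,1,5,1,5,1,1,18, …], period ℓ=8 (even) → k=7
a_0=9:  p_0=9·1+0=9,  q_0=9·0+1=1
…
a_6=1:  p_6=1·725+124=849,  q_6=1·76+13=89
a_7=1:  p_7=1·849+725=1574,  q_7=1·89+76=165
fundamental: x₁=1574, y₁=165  (since 2477476 − 91·27225 = 1)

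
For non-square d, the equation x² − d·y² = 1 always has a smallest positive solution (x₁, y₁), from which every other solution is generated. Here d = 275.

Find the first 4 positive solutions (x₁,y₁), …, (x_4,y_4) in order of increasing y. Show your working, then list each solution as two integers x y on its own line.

199 12
79201 4776
31521799 1900836
12545596801 756527952

√275 = [16; 1,1,2,1,1,32, …], period ℓ=6 (even) → k=5
i=0: a=16 ⇒ p=16, q=1
i=1: a=1 ⇒ p=17, q=1
i=2: a=1 ⇒ p=33, q=2
i=3: a=2 ⇒ p=83, q=5
i=4: a=1 ⇒ p=116, q=7
i=5: a=1 ⇒ p=199, q=12
→ (199, 12).  Check: 199²=39601, 275·12²=39600, difference 1.
(x_2, y_2) = (199·199 + 275·12·12, 199·12 + 12·199) = (79201, 4776)
(x_3, y_3) = (199·79201 + 275·12·4776, 199·4776 + 12·79201) = (31521799, 1900836)
(x_4, y_4) = (199·31521799 + 275·12·1900836, 199·1900836 + 12·31521799) = (12545596801, 756527952)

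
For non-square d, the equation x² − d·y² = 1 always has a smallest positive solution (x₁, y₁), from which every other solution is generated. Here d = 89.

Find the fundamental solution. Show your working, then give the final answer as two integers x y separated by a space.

500001 53000

√89 = [9; 2,3,3,2,18, …], period ℓ=5 (odd) → k=9
k=0  a_k=9  p_k/q_k = 9/1
k=1  a_k=2  p_k/q_k = 19/2
k=2  a_k=3  p_k/q_k = 66/7
…
k=5  a_k=18  p_k/q_k = 9217/977
k=6  a_k=2  p_k/q_k = 18934/2007
…
k=8  a_k=3  p_k/q_k = 216991/23001
k=9  a_k=2  p_k/q_k = 500001/53000
→ (500001, 53000).  Check: 500001²=250001000001, 89·53000²=250001000000, difference 1.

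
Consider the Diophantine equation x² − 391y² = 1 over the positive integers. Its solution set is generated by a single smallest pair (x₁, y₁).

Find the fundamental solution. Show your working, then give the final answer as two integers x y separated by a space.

7338680 371133

√391 = [19; 1,3,2,2,1,…,3,1,38, …], period ℓ=16 (even) → k=15
i=0: a=19 ⇒ p=19, q=1
…
i=2: a=3 ⇒ p=79, q=4
…
i=5: a=1 ⇒ p=613, q=31
…
i=7: a=2 ⇒ p=2709, q=137
…
i=9: a=2 ⇒ p=107747, q=5449
…
i=12: a=2 ⇒ p=696292, q=35213
…
i=14: a=3 ⇒ p=5678083, q=287153
i=15: a=1 ⇒ p=7338680, q=371133
(x₁, y₁) = (7338680, 371133);  7338680² − 391·371133² = 1 ✓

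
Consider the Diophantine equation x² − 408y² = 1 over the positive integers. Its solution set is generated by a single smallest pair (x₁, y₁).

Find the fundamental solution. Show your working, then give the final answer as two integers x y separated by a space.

√408 = [20; 5,40, …], period ℓ=2 (even) → k=1
i=0: a=20 ⇒ p=20, q=1
i=1: a=5 ⇒ p=101, q=5
(x₁, y₁) = (101, 5);  101² − 408·5² = 1 ✓

101 5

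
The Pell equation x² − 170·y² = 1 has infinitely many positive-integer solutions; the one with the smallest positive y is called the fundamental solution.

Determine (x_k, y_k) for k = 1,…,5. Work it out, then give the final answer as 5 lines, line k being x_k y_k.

339 26
229841 17628
155831859 11951758
105653770561 8103274296
71633100608499 5494008020930

√170 = [13; 26, …], period ℓ=1 (odd) → k=1
a_0=13:  p_0=13·1+0=13,  q_0=13·0+1=1
a_1=26:  p_1=26·13+1=339,  q_1=26·1+0=26
(x₁, y₁) = (339, 26);  339² − 170·26² = 1 ✓
k=2:  x_2 = 339·339+170·26·26 = 229841,  y_2 = 339·26+26·339 = 17628
k=3:  x_3 = 339·229841+170·26·17628 = 155831859,  y_3 = 339·17628+26·229841 = 11951758
k=4:  x_4 = 339·155831859+170·26·11951758 = 105653770561,  y_4 = 339·11951758+26·155831859 = 8103274296
k=5:  x_5 = 339·105653770561+170·26·8103274296 = 71633100608499,  y_5 = 339·8103274296+26·105653770561 = 5494008020930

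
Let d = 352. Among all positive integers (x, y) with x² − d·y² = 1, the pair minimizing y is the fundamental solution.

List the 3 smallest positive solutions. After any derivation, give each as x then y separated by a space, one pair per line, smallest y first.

77617 4137
12048797377 642203058
1870383011943601 99691749501435

√352 → a₀=18, period (1,3,5,9,5,3,1,36); ℓ=8 even so k=7
k=0  a_k=18  p_k/q_k = 18/1
…
k=2  a_k=3  p_k/q_k = 75/4
…
k=4  a_k=9  p_k/q_k = 3621/193
…
k=6  a_k=3  p_k/q_k = 59118/3151
k=7  a_k=1  p_k/q_k = 77617/4137
(x₁, y₁) = (77617, 4137);  77617² − 352·4137² = 1 ✓
(x_2, y_2) = (77617·77617 + 352·4137·4137, 77617·4137 + 4137·77617) = (12048797377, 642203058)
(x_3, y_3) = (77617·12048797377 + 352·4137·642203058, 77617·642203058 + 4137·12048797377) = (1870383011943601, 99691749501435)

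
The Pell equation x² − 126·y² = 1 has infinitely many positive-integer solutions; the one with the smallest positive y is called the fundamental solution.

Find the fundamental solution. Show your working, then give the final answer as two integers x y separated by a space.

449 40

d=126: √d = [11; 4,2,4,22] (ℓ=4, even), read p_3/q_3
a_0=11:  p_0=11·1+0=11,  q_0=11·0+1=1
…
a_2=2:  p_2=2·45+11=101,  q_2=2·4+1=9
a_3=4:  p_3=4·101+45=449,  q_3=4·9+4=40
→ (449, 40).  Check: 449²=201601, 126·40²=201600, difference 1.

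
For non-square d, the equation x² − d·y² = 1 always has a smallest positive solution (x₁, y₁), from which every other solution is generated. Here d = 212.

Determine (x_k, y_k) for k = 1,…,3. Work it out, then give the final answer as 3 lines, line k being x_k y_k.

√212 = [14; 1,1,3,1,1,…,1,1,28, …], period ℓ=14 (even) → k=13
step 0: (14, 1)  from 14·(1,0) + (0,1)
step 1: (15, 1)  from 1·(14,1) + (1,0)
…
step 4: (131, 9)  from 1·(102,7) + (29,2)
step 5: (233, 16)  from 1·(131,9) + (102,7)
step 6: (364, 25)  from 1·(233,16) + (131,9)
…
step 8: (2781, 191)  from 1·(2417,166) + (364,25)
…
step 10: (7979, 548)  from 1·(5198,357) + (2781,191)
…
step 12: (37114, 2549)  from 1·(29135,2001) + (7979,548)
step 13: (66249, 4550)  from 1·(37114,2549) + (29135,2001)
→ (66249, 4550).  Check: 66249²=4388930001, 212·4550²=4388930000, difference 1.
(x_2, y_2) = (66249·66249 + 212·4550·4550, 66249·4550 + 4550·66249) = (8777860001, 602865900)
(x_3, y_3) = (66249·8777860001 + 212·4550·602865900, 66249·602865900 + 4550·8777860001) = (1163048894346249, 79878526013650)

66249 4550
8777860001 602865900
1163048894346249 79878526013650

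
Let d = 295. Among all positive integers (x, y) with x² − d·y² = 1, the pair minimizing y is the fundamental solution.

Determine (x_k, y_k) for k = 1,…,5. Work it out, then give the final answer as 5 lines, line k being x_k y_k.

√295 → a₀=17, period (5,1,2,3,2,6,2,3,2,1,5,34); ℓ=12 even so k=11
k=0  a_k=17  p_k/q_k = 17/1
k=1  a_k=5  p_k/q_k = 86/5
…
k=3  a_k=2  p_k/q_k = 292/17
k=4  a_k=3  p_k/q_k = 979/57
…
k=6  a_k=6  p_k/q_k = 14479/843
k=7  a_k=2  p_k/q_k = 31208/1817
k=8  a_k=3  p_k/q_k = 108103/6294
k=9  a_k=2  p_k/q_k = 247414/14405
k=10  a_k=1  p_k/q_k = 355517/20699
k=11  a_k=5  p_k/q_k = 2024999/117900
→ (2024999, 117900).  Check: 2024999²=4100620950001, 295·117900²=4100620950000, difference 1.
k=2:  x_2 = 2024999·2024999+295·117900·117900 = 8201241900001,  y_2 = 2024999·117900+117900·2024999 = 477494764200
k=3:  x_3 = 2024999·8201241900001+295·117900·477494764200 = 33215013292518224999,  y_3 = 2024999·477494764200+117900·8201241900001 = 1933852840020353700
k=4:  x_4 = 2024999·33215013292518224999+295·117900·1933852840020353700 = 134520737404664024967600001,  y_4 = 2024999·1933852840020353700+117900·33215013292518224999 = 7832100134376274949528400
k=5:  x_5 = 2024999·134520737404664024967600001+295·117900·7832100134376274949528400 = 544808717447381276777437550624999,  y_5 = 2024999·7832100134376274949528400+117900·134520737404664024967600001 = 31719989880021710940200100589500

2024999 117900
8201241900001 477494764200
33215013292518224999 1933852840020353700
134520737404664024967600001 7832100134376274949528400
544808717447381276777437550624999 31719989880021710940200100589500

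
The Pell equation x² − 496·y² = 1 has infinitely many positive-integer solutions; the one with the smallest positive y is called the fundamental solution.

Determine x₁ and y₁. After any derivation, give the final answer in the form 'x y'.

4620799 207480

d=496: √d = [22; 3,1,2,4,1,…,1,3,44] (ℓ=16, even), read p_15/q_15
k=0  a_k=22  p_k/q_k = 22/1
k=1  a_k=3  p_k/q_k = 67/3
k=2  a_k=1  p_k/q_k = 89/4
k=3  a_k=2  p_k/q_k = 245/11
k=4  a_k=4  p_k/q_k = 1069/48
…
k=7  a_k=2  p_k/q_k = 6080/273
k=8  a_k=2  p_k/q_k = 14543/653
k=9  a_k=2  p_k/q_k = 35166/1579
k=10  a_k=1  p_k/q_k = 49709/2232
…
k=12  a_k=4  p_k/q_k = 389209/17476
…
k=14  a_k=1  p_k/q_k = 1252502/56239
k=15  a_k=3  p_k/q_k = 4620799/207480
→ (4620799, 207480).  Check: 4620799²=21351783398401, 496·207480²=21351783398400, difference 1.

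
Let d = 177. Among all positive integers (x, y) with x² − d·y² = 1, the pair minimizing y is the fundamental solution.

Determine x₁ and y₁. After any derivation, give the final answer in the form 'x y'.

d=177: √d = [13; 3,3,2,8,2,3,3,26] (ℓ=8, even), read p_7/q_7
k=0  a_k=13  p_k/q_k = 13/1
k=1  a_k=3  p_k/q_k = 40/3
…
k=3  a_k=2  p_k/q_k = 306/23
k=4  a_k=8  p_k/q_k = 2581/194
…
k=6  a_k=3  p_k/q_k = 18985/1427
k=7  a_k=3  p_k/q_k = 62423/4692
fundamental: x₁=62423, y₁=4692  (since 3896630929 − 177·22014864 = 1)

62423 4692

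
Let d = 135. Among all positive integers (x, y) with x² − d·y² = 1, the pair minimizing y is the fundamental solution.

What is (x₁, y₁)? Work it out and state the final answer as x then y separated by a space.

244 21

[11; 1,1,1,1,1,1,1,22] for √135; ℓ=8 ⇒ convergent index 7
i=0: a=11 ⇒ p=11, q=1
…
i=6: a=1 ⇒ p=151, q=13
i=7: a=1 ⇒ p=244, q=21
(x₁, y₁) = (244, 21);  244² − 135·21² = 1 ✓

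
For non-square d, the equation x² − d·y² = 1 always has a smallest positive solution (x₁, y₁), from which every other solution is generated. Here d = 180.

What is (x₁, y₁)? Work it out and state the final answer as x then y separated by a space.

161 12

d=180: √d = [13; 2,2,2,26] (ℓ=4, even), read p_3/q_3
k=0  a_k=13  p_k/q_k = 13/1
k=1  a_k=2  p_k/q_k = 27/2
k=2  a_k=2  p_k/q_k = 67/5
k=3  a_k=2  p_k/q_k = 161/12
(x₁, y₁) = (161, 12);  161² − 180·12² = 1 ✓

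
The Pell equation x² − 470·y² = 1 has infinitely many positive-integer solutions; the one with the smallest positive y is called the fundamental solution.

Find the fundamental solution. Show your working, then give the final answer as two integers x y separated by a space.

1691 78

√470 = [21; 1,2,8,2,1,42, …], period ℓ=6 (even) → k=5
step 0: (21, 1)  from 21·(1,0) + (0,1)
…
step 2: (65, 3)  from 2·(22,1) + (21,1)
step 3: (542, 25)  from 8·(65,3) + (22,1)
step 4: (1149, 53)  from 2·(542,25) + (65,3)
step 5: (1691, 78)  from 1·(1149,53) + (542,25)
fundamental: x₁=1691, y₁=78  (since 2859481 − 470·6084 = 1)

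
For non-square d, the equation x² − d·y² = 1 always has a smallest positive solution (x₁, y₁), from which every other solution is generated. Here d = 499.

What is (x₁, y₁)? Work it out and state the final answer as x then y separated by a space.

√499 = [22; 2,1,21,1,2,44, …], period ℓ=6 (even) → k=5
step 0: (22, 1)  from 22·(1,0) + (0,1)
…
step 4: (1519, 68)  from 1·(1452,65) + (67,3)
step 5: (4490, 201)  from 2·(1519,68) + (1452,65)
fundamental: x₁=4490, y₁=201  (since 20160100 − 499·40401 = 1)

4490 201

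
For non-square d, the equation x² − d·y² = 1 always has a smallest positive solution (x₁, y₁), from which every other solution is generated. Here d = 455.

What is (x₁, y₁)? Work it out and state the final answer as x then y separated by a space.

√455 → a₀=21, period (3,42); ℓ=2 even so k=1
k=0  a_k=21  p_k/q_k = 21/1
k=1  a_k=3  p_k/q_k = 64/3
fundamental: x₁=64, y₁=3  (since 4096 − 455·9 = 1)

64 3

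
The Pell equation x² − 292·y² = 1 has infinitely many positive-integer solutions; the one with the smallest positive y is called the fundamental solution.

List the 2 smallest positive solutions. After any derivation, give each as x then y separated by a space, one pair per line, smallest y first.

[17; 11,2,1,3,8,3,1,2,11,34] for √292; ℓ=10 ⇒ convergent index 9
a_0=17:  p_0=17·1+0=17,  q_0=17·0+1=1
a_1=11:  p_1=11·17+1=188,  q_1=11·1+0=11
a_2=2:  p_2=2·188+17=393,  q_2=2·11+1=23
a_3=1:  p_3=1·393+188=581,  q_3=1·23+11=34
…
a_5=8:  p_5=8·2136+581=17669,  q_5=8·125+34=1034
a_6=3:  p_6=3·17669+2136=55143,  q_6=3·1034+125=3227
a_7=1:  p_7=1·55143+17669=72812,  q_7=1·3227+1034=4261
a_8=2:  p_8=2·72812+55143=200767,  q_8=2·4261+3227=11749
a_9=11:  p_9=11·200767+72812=2281249,  q_9=11·11749+4261=133500
(x₁, y₁) = (2281249, 133500);  2281249² − 292·133500² = 1 ✓
k=2:  x_2 = 2281249·2281249+292·133500·133500 = 10408194000001,  y_2 = 2281249·133500+133500·2281249 = 609093483000

2281249 133500
10408194000001 609093483000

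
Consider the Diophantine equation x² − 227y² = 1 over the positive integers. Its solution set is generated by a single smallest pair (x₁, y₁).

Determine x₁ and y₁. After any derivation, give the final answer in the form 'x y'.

226 15

√227 → a₀=15, period (15,30); ℓ=2 even so k=1
step 0: (15, 1)  from 15·(1,0) + (0,1)
step 1: (226, 15)  from 15·(15,1) + (1,0)
fundamental: x₁=226, y₁=15  (since 51076 − 227·225 = 1)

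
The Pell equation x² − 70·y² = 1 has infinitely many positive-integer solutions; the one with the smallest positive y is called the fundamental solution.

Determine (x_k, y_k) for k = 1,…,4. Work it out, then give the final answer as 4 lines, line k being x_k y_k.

251 30
126001 15060
63252251 7560090
31752504001 3795150120

√70 = [8; 2,1,2,1,2,16, …], period ℓ=6 (even) → k=5
a_0=8:  p_0=8·1+0=8,  q_0=8·0+1=1
a_1=2:  p_1=2·8+1=17,  q_1=2·1+0=2
a_2=1:  p_2=1·17+8=25,  q_2=1·2+1=3
a_3=2:  p_3=2·25+17=67,  q_3=2·3+2=8
a_4=1:  p_4=1·67+25=92,  q_4=1·8+3=11
a_5=2:  p_5=2·92+67=251,  q_5=2·11+8=30
fundamental: x₁=251, y₁=30  (since 63001 − 70·900 = 1)
(251+30√70)^2 = 126001 + 15060√70
(251+30√70)^3 = 63252251 + 7560090√70
(251+30√70)^4 = 31752504001 + 3795150120√70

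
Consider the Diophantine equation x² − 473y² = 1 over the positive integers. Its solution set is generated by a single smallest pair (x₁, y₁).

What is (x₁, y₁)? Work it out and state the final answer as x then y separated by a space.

d=473: √d = [21; 1,2,1,42] (ℓ=4, even), read p_3/q_3
k=0  a_k=21  p_k/q_k = 21/1
…
k=2  a_k=2  p_k/q_k = 65/3
k=3  a_k=1  p_k/q_k = 87/4
(x₁, y₁) = (87, 4);  87² − 473·4² = 1 ✓

87 4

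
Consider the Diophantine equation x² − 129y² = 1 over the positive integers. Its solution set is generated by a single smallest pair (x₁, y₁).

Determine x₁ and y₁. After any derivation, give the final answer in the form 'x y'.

16855 1484

√129 → a₀=11, period (2,1,3,1,6,1,3,1,2,22); ℓ=10 even so k=9
a_0=11:  p_0=11·1+0=11,  q_0=11·0+1=1
…
a_4=1:  p_4=1·125+34=159,  q_4=1·11+3=14
a_5=6:  p_5=6·159+125=1079,  q_5=6·14+11=95
a_6=1:  p_6=1·1079+159=1238,  q_6=1·95+14=109
a_7=3:  p_7=3·1238+1079=4793,  q_7=3·109+95=422
a_8=1:  p_8=1·4793+1238=6031,  q_8=1·422+109=531
a_9=2:  p_9=2·6031+4793=16855,  q_9=2·531+422=1484
→ (16855, 1484).  Check: 16855²=284091025, 129·1484²=284091024, difference 1.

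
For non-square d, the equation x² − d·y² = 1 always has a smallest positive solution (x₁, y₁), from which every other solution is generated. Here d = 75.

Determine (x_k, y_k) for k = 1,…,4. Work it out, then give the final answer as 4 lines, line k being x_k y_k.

26 3
1351 156
70226 8109
3650401 421512

[8; 1,1,1,16] for √75; ℓ=4 ⇒ convergent index 3
step 0: (8, 1)  from 8·(1,0) + (0,1)
…
step 2: (17, 2)  from 1·(9,1) + (8,1)
step 3: (26, 3)  from 1·(17,2) + (9,1)
fundamental: x₁=26, y₁=3  (since 676 − 75·9 = 1)
(26+3√75)^2 = 1351 + 156√75
(26+3√75)^3 = 70226 + 8109√75
(26+3√75)^4 = 3650401 + 421512√75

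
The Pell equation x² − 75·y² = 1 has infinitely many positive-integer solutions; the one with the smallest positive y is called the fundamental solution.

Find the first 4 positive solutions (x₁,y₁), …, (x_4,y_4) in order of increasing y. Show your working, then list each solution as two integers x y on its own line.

26 3
1351 156
70226 8109
3650401 421512

√75 = [8; 1,1,1,16, …], period ℓ=4 (even) → k=3
k=0  a_k=8  p_k/q_k = 8/1
k=1  a_k=1  p_k/q_k = 9/1
k=2  a_k=1  p_k/q_k = 17/2
k=3  a_k=1  p_k/q_k = 26/3
fundamental: x₁=26, y₁=3  (since 676 − 75·9 = 1)
(x_2, y_2) = (26·26 + 75·3·3, 26·3 + 3·26) = (1351, 156)
(x_3, y_3) = (26·1351 + 75·3·156, 26·156 + 3·1351) = (70226, 8109)
(x_4, y_4) = (26·70226 + 75·3·8109, 26·8109 + 3·70226) = (3650401, 421512)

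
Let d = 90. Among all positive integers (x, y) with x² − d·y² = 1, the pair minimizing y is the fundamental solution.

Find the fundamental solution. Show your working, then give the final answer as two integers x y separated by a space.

19 2

√90 → a₀=9, period (2,18); ℓ=2 even so k=1
i=0: a=9 ⇒ p=9, q=1
i=1: a=2 ⇒ p=19, q=2
fundamental: x₁=19, y₁=2  (since 361 − 90·4 = 1)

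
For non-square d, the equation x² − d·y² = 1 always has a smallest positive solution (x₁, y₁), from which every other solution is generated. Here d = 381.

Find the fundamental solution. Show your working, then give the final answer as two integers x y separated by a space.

d=381: √d = [19; 1,1,12,1,1,38] (ℓ=6, even), read p_5/q_5
k=0  a_k=19  p_k/q_k = 19/1
k=1  a_k=1  p_k/q_k = 20/1
k=2  a_k=1  p_k/q_k = 39/2
…
k=4  a_k=1  p_k/q_k = 527/27
k=5  a_k=1  p_k/q_k = 1015/52
→ (1015, 52).  Check: 1015²=1030225, 381·52²=1030224, difference 1.

1015 52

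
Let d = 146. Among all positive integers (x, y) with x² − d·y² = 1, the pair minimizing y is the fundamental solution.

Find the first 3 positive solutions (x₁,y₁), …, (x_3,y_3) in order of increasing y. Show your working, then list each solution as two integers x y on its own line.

145 12
42049 3480
12194065 1009188

d=146: √d = [12; 12,24] (ℓ=2, even), read p_1/q_1
k=0  a_k=12  p_k/q_k = 12/1
k=1  a_k=12  p_k/q_k = 145/12
→ (145, 12).  Check: 145²=21025, 146·12²=21024, difference 1.
(x_2, y_2) = (145·145 + 146·12·12, 145·12 + 12·145) = (42049, 3480)
(x_3, y_3) = (145·42049 + 146·12·3480, 145·3480 + 12·42049) = (12194065, 1009188)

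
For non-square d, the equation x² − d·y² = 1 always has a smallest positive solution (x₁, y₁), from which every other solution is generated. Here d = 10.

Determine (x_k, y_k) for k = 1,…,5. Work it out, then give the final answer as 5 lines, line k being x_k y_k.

d=10: √d = [3; 6] (ℓ=1, odd), read p_1/q_1
step 0: (3, 1)  from 3·(1,0) + (0,1)
step 1: (19, 6)  from 6·(3,1) + (1,0)
(x₁, y₁) = (19, 6);  19² − 10·6² = 1 ✓
n=2: (19,6)∘(19,6) = (19·19+10·6·6, 19·6+6·19) = (721,228)
n=3: (721,228)∘(19,6) = (19·721+10·6·228, 19·228+6·721) = (27379,8658)
n=4: (27379,8658)∘(19,6) = (19·27379+10·6·8658, 19·8658+6·27379) = (1039681,328776)
n=5: (1039681,328776)∘(19,6) = (19·1039681+10·6·328776, 19·328776+6·1039681) = (39480499,12484830)

19 6
721 228
27379 8658
1039681 328776
39480499 12484830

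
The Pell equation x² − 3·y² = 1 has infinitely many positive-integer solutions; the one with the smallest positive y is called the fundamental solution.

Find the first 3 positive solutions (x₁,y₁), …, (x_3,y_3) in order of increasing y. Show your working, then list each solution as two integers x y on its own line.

2 1
7 4
26 15

[1; 1,2] for √3; ℓ=2 ⇒ convergent index 1
a_0=1:  p_0=1·1+0=1,  q_0=1·0+1=1
a_1=1:  p_1=1·1+1=2,  q_1=1·1+0=1
(x₁, y₁) = (2, 1);  2² − 3·1² = 1 ✓
(x_2, y_2) = (2·2 + 3·1·1, 2·1 + 1·2) = (7, 4)
(x_3, y_3) = (2·7 + 3·1·4, 2·4 + 1·7) = (26, 15)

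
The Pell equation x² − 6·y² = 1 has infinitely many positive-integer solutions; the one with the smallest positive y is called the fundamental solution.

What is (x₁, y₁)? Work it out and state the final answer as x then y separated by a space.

5 2

[2; 2,4] for √6; ℓ=2 ⇒ convergent index 1
k=0  a_k=2  p_k/q_k = 2/1
k=1  a_k=2  p_k/q_k = 5/2
fundamental: x₁=5, y₁=2  (since 25 − 6·4 = 1)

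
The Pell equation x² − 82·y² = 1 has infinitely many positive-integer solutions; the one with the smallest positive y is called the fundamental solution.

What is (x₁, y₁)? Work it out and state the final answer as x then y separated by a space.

163 18

[9; 18] for √82; ℓ=1 ⇒ convergent index 1
k=0  a_k=9  p_k/q_k = 9/1
k=1  a_k=18  p_k/q_k = 163/18
fundamental: x₁=163, y₁=18  (since 26569 − 82·324 = 1)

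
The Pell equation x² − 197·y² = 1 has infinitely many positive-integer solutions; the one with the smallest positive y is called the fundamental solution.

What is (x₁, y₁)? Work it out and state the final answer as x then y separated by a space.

393 28

[14; 28] for √197; ℓ=1 ⇒ convergent index 1
i=0: a=14 ⇒ p=14, q=1
i=1: a=28 ⇒ p=393, q=28
(x₁, y₁) = (393, 28);  393² − 197·28² = 1 ✓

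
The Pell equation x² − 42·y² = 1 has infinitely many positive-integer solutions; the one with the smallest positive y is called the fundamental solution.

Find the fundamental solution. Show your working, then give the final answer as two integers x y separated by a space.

13 2

d=42: √d = [6; 2,12] (ℓ=2, even), read p_1/q_1
k=0  a_k=6  p_k/q_k = 6/1
k=1  a_k=2  p_k/q_k = 13/2
fundamental: x₁=13, y₁=2  (since 169 − 42·4 = 1)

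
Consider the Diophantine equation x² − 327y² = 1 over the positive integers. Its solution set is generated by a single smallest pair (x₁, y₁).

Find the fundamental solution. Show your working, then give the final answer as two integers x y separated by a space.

217 12

d=327: √d = [18; 12,36] (ℓ=2, even), read p_1/q_1
k=0  a_k=18  p_k/q_k = 18/1
k=1  a_k=12  p_k/q_k = 217/12
(x₁, y₁) = (217, 12);  217² − 327·12² = 1 ✓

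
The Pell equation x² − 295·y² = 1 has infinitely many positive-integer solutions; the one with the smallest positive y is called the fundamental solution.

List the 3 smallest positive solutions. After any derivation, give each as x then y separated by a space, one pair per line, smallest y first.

2024999 117900
8201241900001 477494764200
33215013292518224999 1933852840020353700

√295 → a₀=17, period (5,1,2,3,2,6,2,3,2,1,5,34); ℓ=12 even so k=11
i=0: a=17 ⇒ p=17, q=1
i=1: a=5 ⇒ p=86, q=5
i=2: a=1 ⇒ p=103, q=6
i=3: a=2 ⇒ p=292, q=17
i=4: a=3 ⇒ p=979, q=57
i=5: a=2 ⇒ p=2250, q=131
i=6: a=6 ⇒ p=14479, q=843
…
i=8: a=3 ⇒ p=108103, q=6294
…
i=10: a=1 ⇒ p=355517, q=20699
i=11: a=5 ⇒ p=2024999, q=117900
fundamental: x₁=2024999, y₁=117900  (since 4100620950001 − 295·13900410000 = 1)
n=2: (2024999,117900)∘(2024999,117900) = (2024999·2024999+295·117900·117900, 2024999·117900+117900·2024999) = (8201241900001,477494764200)
n=3: (8201241900001,477494764200)∘(2024999,117900) = (2024999·8201241900001+295·117900·477494764200, 2024999·477494764200+117900·8201241900001) = (33215013292518224999,1933852840020353700)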